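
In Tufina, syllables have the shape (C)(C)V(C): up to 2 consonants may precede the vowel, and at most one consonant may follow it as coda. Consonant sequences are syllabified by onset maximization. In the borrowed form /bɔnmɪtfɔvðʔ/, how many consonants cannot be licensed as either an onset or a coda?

Under (C)(C)V(C), the unsyllabifiable consonants are /ð/, /ʔ/ (at most one coda consonant is licensed; onsets may contain at most 2 consonants).

2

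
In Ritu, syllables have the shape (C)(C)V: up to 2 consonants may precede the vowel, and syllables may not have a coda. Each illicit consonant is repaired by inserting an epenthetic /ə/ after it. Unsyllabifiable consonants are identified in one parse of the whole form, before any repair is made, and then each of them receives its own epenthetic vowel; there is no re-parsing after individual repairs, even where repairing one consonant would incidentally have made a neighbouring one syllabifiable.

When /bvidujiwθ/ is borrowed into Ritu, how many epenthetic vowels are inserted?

2

The unsyllabifiable consonants are /w/, /θ/; each receives one epenthetic vowel.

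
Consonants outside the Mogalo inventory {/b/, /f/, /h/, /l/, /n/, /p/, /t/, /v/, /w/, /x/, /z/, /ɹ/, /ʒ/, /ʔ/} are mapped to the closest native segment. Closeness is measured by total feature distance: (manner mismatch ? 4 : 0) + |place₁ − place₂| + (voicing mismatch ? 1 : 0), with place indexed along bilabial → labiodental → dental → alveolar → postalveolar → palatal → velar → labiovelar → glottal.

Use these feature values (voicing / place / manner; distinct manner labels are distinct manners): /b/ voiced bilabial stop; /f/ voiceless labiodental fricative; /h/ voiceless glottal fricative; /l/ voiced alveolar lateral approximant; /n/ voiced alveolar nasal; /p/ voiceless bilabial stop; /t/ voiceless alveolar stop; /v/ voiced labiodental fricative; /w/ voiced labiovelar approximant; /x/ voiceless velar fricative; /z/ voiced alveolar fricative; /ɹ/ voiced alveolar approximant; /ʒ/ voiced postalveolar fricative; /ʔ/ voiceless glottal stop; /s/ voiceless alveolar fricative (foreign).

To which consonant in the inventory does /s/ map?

z

/z/ is closest: same manner (fricative), place distance 0 (alveolar→alveolar), voicing differs (+1); total 1. Next closest is /f/ at distance 2.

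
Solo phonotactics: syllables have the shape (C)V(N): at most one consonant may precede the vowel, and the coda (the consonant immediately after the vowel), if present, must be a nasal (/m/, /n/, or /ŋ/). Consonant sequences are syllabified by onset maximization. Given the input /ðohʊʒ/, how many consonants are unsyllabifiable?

1

Syllabifying with onset maximization leaves /ʒ/ stranded (only a nasal (/m/, /n/, or /ŋ/) is licensed in coda position; onsets are limited to one consonant).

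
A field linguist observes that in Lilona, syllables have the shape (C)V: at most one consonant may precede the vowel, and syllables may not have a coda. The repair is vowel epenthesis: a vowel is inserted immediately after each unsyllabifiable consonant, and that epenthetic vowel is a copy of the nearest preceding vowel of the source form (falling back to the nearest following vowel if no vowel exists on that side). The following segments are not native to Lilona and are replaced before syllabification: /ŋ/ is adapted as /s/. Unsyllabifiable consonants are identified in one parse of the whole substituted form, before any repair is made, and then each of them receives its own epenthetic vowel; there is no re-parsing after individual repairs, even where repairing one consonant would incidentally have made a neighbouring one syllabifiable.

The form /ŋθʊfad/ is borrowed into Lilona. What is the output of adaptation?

sʊθʊfada

Substitution: /ŋ/ → /s/, giving /sθʊfad/.
Syllabifying with onset maximization leaves /s/, /d/ stranded (no codas are permitted; onsets are limited to one consonant).
Each unlicensed consonant becomes the onset of a new syllable: /s/ → /sʊ/, /d/ → /da/.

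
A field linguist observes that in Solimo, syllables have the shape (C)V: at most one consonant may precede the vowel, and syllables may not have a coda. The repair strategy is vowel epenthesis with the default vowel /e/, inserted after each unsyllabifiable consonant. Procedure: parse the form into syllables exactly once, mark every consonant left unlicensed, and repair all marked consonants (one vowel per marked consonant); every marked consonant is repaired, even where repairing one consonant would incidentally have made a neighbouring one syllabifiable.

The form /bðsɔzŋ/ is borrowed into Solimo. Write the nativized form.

beðesɔzeŋe

Syllabifying with onset maximization leaves /b/, /ð/, /z/, /ŋ/ stranded (no codas are permitted; onsets are limited to one consonant).
Inserting the epenthetic vowel yields /b/ → /be/, /ð/ → /ðe/, /z/ → /ze/, /ŋ/ → /ŋe/.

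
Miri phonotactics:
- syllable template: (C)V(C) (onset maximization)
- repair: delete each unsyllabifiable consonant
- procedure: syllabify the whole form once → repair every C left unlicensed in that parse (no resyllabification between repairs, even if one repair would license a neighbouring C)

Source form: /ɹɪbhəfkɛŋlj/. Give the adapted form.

Under (C)V(C), the unsyllabifiable consonants are /l/, /j/ (at most one coda consonant is licensed; onsets are limited to one consonant).
Deleting the stranded consonants removes /l/, /j/.

ɹɪbhəfkɛŋ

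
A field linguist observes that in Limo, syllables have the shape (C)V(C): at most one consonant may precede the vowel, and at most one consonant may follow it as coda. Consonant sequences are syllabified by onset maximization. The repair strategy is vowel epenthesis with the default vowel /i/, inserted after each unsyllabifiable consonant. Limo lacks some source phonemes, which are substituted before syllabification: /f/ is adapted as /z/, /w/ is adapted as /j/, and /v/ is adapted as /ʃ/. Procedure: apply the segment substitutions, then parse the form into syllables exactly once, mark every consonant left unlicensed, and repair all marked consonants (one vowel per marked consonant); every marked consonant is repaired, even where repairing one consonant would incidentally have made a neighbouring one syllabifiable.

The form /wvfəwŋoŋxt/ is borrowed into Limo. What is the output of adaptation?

Substitution: /w/ → /j/, /v/ → /ʃ/, /f/ → /z/, giving /jʃzəjŋoŋxt/.
The consonants /j/, /ʃ/, /x/, /t/ cannot be parsed into a legal (C)V(C) syllable (at most one coda consonant is licensed; onsets are limited to one consonant).
Epenthesis after each stranded consonant: /j/ → /ji/, /ʃ/ → /ʃi/, /x/ → /xi/, /t/ → /ti/.

jiʃizəjŋoŋxiti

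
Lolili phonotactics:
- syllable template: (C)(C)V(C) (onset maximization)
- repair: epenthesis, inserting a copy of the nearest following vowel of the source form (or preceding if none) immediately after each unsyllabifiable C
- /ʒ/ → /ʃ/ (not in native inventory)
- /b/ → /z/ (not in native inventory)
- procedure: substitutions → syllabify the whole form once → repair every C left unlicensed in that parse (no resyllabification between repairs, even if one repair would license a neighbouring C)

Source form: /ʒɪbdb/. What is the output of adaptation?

ʃɪzdɪzɪ

Substitution: /ʒ/ → /ʃ/, /b/ → /z/, giving /ʃɪzdz/.
Syllabifying with onset maximization leaves /d/, /z/ stranded (at most one coda consonant is licensed; onsets may contain at most 2 consonants).
Inserting the epenthetic vowel yields /d/ → /dɪ/, /z/ → /zɪ/.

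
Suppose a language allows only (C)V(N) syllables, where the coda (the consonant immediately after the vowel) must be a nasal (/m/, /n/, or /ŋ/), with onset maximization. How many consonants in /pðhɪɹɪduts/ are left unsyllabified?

Syllabifying with onset maximization leaves /p/, /ð/, /t/, /s/ stranded (only a nasal (/m/, /n/, or /ŋ/) is licensed in coda position; onsets are limited to one consonant).

4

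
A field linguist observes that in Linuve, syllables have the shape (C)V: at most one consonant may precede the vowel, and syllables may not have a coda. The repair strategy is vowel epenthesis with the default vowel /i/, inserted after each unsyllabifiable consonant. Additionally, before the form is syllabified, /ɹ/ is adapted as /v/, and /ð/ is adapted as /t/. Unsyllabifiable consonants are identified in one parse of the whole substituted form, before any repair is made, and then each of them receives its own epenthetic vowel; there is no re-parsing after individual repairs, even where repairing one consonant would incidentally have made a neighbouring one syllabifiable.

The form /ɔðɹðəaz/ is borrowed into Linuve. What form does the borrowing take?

Substitution: /ð/ → /t/, /ɹ/ → /v/, giving /ɔtvtəaz/.
Syllabifying with onset maximization leaves /t/, /v/, /z/ stranded (no codas are permitted; onsets are limited to one consonant).
Inserting the epenthetic vowel yields /t/ → /ti/, /v/ → /vi/, /z/ → /zi/.

ɔtivitəazi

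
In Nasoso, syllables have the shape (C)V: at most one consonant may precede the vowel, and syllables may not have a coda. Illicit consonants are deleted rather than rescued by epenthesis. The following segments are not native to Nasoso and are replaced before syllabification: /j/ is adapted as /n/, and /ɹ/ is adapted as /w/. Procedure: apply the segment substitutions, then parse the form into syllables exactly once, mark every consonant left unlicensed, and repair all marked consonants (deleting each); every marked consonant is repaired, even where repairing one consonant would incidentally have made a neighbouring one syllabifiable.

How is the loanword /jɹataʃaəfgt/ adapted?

wataʃaə

Substitution: /j/ → /n/, /ɹ/ → /w/, giving /nwataʃaəfgt/.
The consonants /n/, /f/, /g/, /t/ cannot be parsed into a legal (C)V syllable (no codas are permitted; onsets are limited to one consonant).
Deletion applies to /n/, /f/, /g/, /t/.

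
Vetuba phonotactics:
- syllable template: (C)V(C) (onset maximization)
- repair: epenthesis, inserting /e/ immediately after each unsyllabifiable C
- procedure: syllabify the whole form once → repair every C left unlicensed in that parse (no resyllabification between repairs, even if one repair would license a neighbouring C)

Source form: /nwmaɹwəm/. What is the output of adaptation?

newemaɹwəm

Under (C)V(C), the unsyllabifiable consonants are /n/, /w/ (at most one coda consonant is licensed; onsets are limited to one consonant).
Each unlicensed consonant becomes the onset of a new syllable: /n/ → /ne/, /w/ → /we/.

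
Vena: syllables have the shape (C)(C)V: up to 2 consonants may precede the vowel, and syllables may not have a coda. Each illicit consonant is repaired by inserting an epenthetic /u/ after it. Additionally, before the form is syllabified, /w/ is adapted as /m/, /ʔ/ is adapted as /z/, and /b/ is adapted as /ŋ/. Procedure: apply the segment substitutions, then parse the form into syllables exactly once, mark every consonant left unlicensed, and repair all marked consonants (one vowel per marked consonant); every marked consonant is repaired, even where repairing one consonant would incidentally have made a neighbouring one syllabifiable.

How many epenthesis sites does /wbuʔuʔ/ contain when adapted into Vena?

After substitution the input is /mŋuzuz/.
The unsyllabifiable consonants are /z/; each receives one epenthetic vowel.

1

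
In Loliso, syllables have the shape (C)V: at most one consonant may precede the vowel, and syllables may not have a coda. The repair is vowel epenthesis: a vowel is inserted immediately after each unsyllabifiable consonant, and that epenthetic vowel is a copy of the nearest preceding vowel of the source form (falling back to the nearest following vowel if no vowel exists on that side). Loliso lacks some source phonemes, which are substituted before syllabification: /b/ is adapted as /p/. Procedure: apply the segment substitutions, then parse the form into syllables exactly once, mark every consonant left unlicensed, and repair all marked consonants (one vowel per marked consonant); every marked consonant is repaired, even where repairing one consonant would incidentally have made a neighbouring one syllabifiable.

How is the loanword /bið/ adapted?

Substitution: /b/ → /p/, giving /pið/.
Under (C)V, the unsyllabifiable consonants are /ð/ (no codas are permitted; onsets are limited to one consonant).
Epenthesis after each stranded consonant: /ð/ → /ði/.

piði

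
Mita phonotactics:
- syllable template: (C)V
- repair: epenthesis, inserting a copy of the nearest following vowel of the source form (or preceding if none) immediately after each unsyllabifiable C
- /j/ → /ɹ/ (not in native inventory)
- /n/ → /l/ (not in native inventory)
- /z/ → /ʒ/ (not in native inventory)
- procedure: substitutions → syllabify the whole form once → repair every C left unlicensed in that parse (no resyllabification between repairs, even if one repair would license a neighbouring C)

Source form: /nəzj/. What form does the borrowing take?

Substitution: /n/ → /l/, /z/ → /ʒ/, /j/ → /ɹ/, giving /ləʒɹ/.
Syllabifying with onset maximization leaves /ʒ/, /ɹ/ stranded (no codas are permitted; onsets are limited to one consonant).
Epenthesis after each stranded consonant: /ʒ/ → /ʒə/, /ɹ/ → /ɹə/.

ləʒəɹə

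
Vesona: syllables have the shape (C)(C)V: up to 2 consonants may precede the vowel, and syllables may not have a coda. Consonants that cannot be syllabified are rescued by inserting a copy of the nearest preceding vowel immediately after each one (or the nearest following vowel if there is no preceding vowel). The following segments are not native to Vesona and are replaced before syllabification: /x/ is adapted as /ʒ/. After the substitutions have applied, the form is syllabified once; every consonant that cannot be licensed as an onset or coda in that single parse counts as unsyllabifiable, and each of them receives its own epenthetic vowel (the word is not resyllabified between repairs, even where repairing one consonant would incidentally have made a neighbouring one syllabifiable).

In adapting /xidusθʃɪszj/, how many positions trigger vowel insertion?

4

After substitution the input is /ʒidusθʃɪszj/.
The unsyllabifiable consonants are /s/, /s/, /z/, /j/; each receives one epenthetic vowel.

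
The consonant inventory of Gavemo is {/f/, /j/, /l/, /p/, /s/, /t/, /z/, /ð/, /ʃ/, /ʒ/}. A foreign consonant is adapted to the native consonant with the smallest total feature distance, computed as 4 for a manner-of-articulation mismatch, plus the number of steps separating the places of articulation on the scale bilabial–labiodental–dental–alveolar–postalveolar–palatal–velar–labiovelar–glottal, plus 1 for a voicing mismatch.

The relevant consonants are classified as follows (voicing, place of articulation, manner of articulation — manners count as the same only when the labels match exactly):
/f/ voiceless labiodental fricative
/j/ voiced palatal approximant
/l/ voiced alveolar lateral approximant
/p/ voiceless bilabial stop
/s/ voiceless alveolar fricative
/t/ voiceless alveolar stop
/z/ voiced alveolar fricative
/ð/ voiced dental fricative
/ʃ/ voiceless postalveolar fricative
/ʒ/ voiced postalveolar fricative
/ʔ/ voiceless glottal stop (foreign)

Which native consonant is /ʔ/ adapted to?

/t/ is closest: same manner (stop), place distance 5 (glottal→alveolar), same voicing; total 5. Next closest is /j/ at distance 8.

t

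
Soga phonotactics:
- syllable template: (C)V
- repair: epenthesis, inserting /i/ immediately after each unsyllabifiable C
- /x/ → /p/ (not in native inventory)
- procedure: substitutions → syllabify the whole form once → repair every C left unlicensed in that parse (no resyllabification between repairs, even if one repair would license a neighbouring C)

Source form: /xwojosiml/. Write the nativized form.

piwojosimili

Substitution: /x/ → /p/, giving /pwojosiml/.
Under (C)V, the unsyllabifiable consonants are /p/, /m/, /l/ (no codas are permitted; onsets are limited to one consonant).
Inserting the epenthetic vowel yields /p/ → /pi/, /m/ → /mi/, /l/ → /li/.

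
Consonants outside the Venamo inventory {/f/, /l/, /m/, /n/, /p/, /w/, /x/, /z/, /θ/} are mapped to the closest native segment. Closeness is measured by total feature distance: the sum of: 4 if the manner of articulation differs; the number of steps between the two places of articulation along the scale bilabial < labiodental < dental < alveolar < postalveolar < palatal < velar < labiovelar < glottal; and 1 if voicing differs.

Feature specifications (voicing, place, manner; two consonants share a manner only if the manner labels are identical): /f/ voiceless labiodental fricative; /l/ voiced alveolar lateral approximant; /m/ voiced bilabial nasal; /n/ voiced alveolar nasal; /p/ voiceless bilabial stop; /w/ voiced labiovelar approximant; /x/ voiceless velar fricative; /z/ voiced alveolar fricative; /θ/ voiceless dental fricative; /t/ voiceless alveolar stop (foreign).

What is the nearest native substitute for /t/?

/p/ is closest: same manner (stop), place distance 3 (alveolar→bilabial), same voicing; total 3. Next closest is /l/ at distance 5.

p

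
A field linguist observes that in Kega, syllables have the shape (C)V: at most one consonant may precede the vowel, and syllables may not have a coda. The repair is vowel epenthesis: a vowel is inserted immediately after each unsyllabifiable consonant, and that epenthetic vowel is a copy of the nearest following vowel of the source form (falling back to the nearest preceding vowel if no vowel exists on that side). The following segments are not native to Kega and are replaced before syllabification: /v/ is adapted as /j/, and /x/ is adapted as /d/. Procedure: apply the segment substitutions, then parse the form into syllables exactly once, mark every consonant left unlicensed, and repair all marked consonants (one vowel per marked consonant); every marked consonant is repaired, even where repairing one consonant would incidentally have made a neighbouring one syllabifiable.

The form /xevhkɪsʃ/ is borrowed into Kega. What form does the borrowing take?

Substitution: /x/ → /d/, /v/ → /j/, giving /dejhkɪsʃ/.
Syllabifying with onset maximization leaves /j/, /h/, /s/, /ʃ/ stranded (no codas are permitted; onsets are limited to one consonant).
Inserting the epenthetic vowel yields /j/ → /jɪ/, /h/ → /hɪ/, /s/ → /sɪ/, /ʃ/ → /ʃɪ/.

dejɪhɪkɪsɪʃɪ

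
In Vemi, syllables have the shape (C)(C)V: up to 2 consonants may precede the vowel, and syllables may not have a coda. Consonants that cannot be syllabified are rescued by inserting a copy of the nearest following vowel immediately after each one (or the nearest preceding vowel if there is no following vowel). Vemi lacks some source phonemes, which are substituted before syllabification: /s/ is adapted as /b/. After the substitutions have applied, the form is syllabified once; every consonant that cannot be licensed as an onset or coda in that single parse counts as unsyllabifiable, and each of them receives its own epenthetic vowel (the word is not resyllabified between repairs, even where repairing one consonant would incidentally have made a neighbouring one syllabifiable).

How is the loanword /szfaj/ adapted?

bazfaja

Substitution: /s/ → /b/, giving /bzfaj/.
Under (C)(C)V, the unsyllabifiable consonants are /b/, /j/ (no codas are permitted; onsets may contain at most 2 consonants).
Inserting the epenthetic vowel yields /b/ → /ba/, /j/ → /ja/.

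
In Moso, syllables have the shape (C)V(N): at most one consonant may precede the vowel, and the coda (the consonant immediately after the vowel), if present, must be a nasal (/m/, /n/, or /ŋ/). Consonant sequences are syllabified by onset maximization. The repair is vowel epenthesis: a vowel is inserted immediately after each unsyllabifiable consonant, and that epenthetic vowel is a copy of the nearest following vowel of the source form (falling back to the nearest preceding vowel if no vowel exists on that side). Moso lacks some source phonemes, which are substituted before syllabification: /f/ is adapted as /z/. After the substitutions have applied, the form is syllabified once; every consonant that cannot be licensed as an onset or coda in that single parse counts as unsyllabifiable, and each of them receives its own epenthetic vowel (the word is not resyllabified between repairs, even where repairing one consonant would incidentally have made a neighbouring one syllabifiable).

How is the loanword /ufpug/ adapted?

uzupugu

Substitution: /f/ → /z/, giving /uzpug/.
Under (C)V(N), the unsyllabifiable consonants are /z/, /g/ (only a nasal (/m/, /n/, or /ŋ/) is licensed in coda position; onsets are limited to one consonant).
Inserting the epenthetic vowel yields /z/ → /zu/, /g/ → /gu/.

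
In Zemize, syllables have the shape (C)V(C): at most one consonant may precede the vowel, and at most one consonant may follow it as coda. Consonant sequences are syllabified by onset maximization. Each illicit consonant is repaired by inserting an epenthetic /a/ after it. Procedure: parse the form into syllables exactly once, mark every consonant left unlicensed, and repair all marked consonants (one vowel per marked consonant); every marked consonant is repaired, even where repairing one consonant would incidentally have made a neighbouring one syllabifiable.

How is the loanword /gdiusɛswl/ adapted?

Syllabifying with onset maximization leaves /g/, /w/, /l/ stranded (at most one coda consonant is licensed; onsets are limited to one consonant).
Each unlicensed consonant becomes the onset of a new syllable: /g/ → /ga/, /w/ → /wa/, /l/ → /la/.

gadiusɛswala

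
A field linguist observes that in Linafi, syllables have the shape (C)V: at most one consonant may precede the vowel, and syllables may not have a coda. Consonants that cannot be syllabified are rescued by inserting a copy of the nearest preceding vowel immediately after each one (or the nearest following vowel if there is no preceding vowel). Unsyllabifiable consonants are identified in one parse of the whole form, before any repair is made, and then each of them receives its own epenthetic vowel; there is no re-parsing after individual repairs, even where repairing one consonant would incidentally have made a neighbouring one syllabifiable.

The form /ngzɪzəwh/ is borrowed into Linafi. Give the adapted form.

The consonants /n/, /g/, /w/, /h/ cannot be parsed into a legal (C)V syllable (no codas are permitted; onsets are limited to one consonant).
Each unlicensed consonant becomes the onset of a new syllable: /n/ → /nɪ/, /g/ → /gɪ/, /w/ → /wə/, /h/ → /hə/.

nɪgɪzɪzəwəhə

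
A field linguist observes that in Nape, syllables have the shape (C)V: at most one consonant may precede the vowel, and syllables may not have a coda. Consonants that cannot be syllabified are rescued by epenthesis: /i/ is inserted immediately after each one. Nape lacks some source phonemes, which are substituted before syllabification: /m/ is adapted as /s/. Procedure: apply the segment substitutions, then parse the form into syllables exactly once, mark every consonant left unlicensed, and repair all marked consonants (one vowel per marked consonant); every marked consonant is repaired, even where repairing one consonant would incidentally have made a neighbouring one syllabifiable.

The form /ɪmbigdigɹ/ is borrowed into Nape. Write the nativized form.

ɪsibigidigiɹi

Substitution: /m/ → /s/, giving /ɪsbigdigɹ/.
Under (C)V, the unsyllabifiable consonants are /s/, /g/, /g/, /ɹ/ (no codas are permitted; onsets are limited to one consonant).
Epenthesis after each stranded consonant: /s/ → /si/, /g/ → /gi/, /g/ → /gi/, /ɹ/ → /ɹi/.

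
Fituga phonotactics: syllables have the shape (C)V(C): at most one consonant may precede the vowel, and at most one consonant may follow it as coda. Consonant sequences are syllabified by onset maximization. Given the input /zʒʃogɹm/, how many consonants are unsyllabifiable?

4

Under (C)V(C), the unsyllabifiable consonants are /z/, /ʒ/, /ɹ/, /m/ (at most one coda consonant is licensed; onsets are limited to one consonant).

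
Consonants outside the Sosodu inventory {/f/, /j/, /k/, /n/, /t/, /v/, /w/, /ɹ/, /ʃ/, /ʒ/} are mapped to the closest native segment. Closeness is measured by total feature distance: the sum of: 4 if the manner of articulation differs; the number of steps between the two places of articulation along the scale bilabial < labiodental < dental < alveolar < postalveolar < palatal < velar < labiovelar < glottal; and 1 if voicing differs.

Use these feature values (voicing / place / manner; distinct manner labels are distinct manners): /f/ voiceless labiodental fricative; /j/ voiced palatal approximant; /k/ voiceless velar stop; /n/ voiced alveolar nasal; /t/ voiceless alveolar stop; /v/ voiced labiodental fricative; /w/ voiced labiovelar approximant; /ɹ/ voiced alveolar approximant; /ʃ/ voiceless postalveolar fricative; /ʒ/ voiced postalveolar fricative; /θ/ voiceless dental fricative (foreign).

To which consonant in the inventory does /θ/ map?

f

/f/ is closest: same manner (fricative), place distance 1 (dental→labiodental), same voicing; total 1. Next closest is /v/ at distance 2.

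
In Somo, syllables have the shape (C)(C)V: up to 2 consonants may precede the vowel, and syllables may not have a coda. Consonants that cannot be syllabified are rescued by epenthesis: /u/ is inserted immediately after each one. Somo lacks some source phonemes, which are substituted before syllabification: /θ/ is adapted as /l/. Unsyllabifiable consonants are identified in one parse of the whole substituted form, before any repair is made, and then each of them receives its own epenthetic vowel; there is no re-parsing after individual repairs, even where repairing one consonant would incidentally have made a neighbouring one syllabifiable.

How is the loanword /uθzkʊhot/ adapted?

uluzkʊhotu

Substitution: /θ/ → /l/, giving /ulzkʊhot/.
The consonants /l/, /t/ cannot be parsed into a legal (C)(C)V syllable (no codas are permitted; onsets may contain at most 2 consonants).
Each unlicensed consonant becomes the onset of a new syllable: /l/ → /lu/, /t/ → /tu/.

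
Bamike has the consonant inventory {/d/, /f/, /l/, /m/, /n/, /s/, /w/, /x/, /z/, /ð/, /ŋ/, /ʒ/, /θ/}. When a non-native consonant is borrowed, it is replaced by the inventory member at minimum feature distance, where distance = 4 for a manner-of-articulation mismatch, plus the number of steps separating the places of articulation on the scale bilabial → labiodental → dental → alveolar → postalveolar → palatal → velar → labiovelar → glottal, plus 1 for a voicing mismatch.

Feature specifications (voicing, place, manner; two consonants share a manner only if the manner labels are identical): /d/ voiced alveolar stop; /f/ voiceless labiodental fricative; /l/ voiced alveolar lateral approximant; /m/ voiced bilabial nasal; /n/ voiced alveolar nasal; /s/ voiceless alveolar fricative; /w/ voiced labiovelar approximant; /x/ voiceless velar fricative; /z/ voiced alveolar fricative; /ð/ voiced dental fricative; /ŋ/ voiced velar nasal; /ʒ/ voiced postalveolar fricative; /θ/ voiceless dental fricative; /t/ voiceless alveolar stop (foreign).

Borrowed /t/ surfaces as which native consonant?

/d/ is closest: same manner (stop), place distance 0 (alveolar→alveolar), voicing differs (+1); total 1. Next closest is /s/ at distance 4.

d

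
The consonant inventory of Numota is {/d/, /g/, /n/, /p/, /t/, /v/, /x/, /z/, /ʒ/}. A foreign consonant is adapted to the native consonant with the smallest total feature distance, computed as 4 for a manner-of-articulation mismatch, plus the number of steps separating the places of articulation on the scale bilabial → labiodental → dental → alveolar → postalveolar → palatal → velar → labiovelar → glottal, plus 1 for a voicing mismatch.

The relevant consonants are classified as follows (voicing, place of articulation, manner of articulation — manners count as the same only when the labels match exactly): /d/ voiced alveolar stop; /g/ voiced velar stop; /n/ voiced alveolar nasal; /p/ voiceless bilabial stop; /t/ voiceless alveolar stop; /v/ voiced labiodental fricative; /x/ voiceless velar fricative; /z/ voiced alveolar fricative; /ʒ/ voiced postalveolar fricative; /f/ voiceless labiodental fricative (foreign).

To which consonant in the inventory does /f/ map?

v

/v/ is closest: same manner (fricative), place distance 0 (labiodental→labiodental), voicing differs (+1); total 1. Next closest is /z/ at distance 3.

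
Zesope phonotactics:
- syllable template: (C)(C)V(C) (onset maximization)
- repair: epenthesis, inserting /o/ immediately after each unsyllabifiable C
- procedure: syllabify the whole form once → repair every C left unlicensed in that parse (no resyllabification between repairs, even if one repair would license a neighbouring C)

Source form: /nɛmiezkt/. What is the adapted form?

nɛmiezkoto

The consonants /k/, /t/ cannot be parsed into a legal (C)(C)V(C) syllable (at most one coda consonant is licensed; onsets may contain at most 2 consonants).
Inserting the epenthetic vowel yields /k/ → /ko/, /t/ → /to/.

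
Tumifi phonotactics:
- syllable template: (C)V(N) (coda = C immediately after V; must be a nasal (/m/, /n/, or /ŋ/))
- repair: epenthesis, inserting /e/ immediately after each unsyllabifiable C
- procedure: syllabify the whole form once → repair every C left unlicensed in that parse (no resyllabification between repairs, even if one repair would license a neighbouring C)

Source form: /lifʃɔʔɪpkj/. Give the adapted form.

Syllabifying with onset maximization leaves /f/, /p/, /k/, /j/ stranded (only a nasal (/m/, /n/, or /ŋ/) is licensed in coda position; onsets are limited to one consonant).
Epenthesis after each stranded consonant: /f/ → /fe/, /p/ → /pe/, /k/ → /ke/, /j/ → /je/.

lifeʃɔʔɪpekeje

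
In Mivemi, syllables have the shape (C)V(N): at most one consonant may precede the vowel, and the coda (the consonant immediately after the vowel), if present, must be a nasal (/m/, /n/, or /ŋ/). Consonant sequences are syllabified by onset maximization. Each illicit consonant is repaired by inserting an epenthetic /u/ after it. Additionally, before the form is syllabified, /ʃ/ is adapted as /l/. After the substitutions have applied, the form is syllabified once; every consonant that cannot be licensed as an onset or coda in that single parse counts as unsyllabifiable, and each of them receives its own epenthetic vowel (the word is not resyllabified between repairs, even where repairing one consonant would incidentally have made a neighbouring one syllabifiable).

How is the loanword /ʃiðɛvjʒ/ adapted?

liðɛvujuʒu

Substitution: /ʃ/ → /l/, giving /liðɛvjʒ/.
Under (C)V(N), the unsyllabifiable consonants are /v/, /j/, /ʒ/ (only a nasal (/m/, /n/, or /ŋ/) is licensed in coda position; onsets are limited to one consonant).
Inserting the epenthetic vowel yields /v/ → /vu/, /j/ → /ju/, /ʒ/ → /ʒu/.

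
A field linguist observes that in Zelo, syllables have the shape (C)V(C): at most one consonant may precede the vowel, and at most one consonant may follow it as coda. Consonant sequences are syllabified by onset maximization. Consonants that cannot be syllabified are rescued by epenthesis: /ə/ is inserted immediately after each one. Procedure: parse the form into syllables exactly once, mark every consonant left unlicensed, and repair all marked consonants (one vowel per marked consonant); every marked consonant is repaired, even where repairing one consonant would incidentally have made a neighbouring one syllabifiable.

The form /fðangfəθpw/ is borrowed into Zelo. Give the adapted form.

The consonants /f/, /g/, /p/, /w/ cannot be parsed into a legal (C)V(C) syllable (at most one coda consonant is licensed; onsets are limited to one consonant).
Each unlicensed consonant becomes the onset of a new syllable: /f/ → /fə/, /g/ → /gə/, /p/ → /pə/, /w/ → /wə/.

fəðangəfəθpəwə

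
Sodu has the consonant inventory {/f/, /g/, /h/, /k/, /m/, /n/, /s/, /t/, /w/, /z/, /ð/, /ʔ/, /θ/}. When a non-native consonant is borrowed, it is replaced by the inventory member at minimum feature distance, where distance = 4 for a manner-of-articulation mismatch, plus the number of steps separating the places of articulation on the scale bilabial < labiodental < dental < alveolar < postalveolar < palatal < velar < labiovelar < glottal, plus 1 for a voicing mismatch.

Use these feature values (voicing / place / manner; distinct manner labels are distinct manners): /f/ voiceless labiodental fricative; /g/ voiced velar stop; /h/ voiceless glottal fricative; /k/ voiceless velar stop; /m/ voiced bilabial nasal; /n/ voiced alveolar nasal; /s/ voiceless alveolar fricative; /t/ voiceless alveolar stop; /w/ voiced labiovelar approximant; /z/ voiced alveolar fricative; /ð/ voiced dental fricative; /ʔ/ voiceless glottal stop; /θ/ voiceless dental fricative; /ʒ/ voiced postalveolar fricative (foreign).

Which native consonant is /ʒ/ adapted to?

z

/z/ is closest: same manner (fricative), place distance 1 (postalveolar→alveolar), same voicing; total 1. Next closest is /s/ at distance 2.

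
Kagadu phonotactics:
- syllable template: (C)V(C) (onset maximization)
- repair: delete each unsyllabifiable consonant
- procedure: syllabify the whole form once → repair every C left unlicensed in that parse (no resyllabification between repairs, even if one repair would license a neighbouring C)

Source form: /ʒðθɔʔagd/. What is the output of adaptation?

θɔʔag

Under (C)V(C), the unsyllabifiable consonants are /ʒ/, /ð/, /d/ (at most one coda consonant is licensed; onsets are limited to one consonant).
Deletion applies to /ʒ/, /ð/, /d/.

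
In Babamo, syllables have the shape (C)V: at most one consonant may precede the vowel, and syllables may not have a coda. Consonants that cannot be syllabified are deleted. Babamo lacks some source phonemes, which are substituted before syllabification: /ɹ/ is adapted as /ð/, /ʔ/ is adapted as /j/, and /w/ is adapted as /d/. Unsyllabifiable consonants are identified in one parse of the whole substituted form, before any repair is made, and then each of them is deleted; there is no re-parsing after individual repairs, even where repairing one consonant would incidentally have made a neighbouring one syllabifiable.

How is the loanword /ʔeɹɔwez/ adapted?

jeðɔde

Substitution: /ʔ/ → /j/, /ɹ/ → /ð/, /w/ → /d/, giving /jeðɔdez/.
Under (C)V, the unsyllabifiable consonants are /z/ (no codas are permitted; onsets are limited to one consonant).
Deletion applies to /z/.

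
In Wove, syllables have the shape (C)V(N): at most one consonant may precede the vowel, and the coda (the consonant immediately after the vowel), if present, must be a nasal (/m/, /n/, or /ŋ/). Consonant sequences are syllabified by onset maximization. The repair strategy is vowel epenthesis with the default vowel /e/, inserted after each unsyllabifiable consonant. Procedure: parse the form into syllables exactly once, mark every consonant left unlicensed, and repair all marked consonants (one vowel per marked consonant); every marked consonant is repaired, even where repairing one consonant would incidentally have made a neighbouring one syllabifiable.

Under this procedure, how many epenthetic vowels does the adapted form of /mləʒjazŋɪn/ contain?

3

The unsyllabifiable consonants are /m/, /ʒ/, /z/; each receives one epenthetic vowel.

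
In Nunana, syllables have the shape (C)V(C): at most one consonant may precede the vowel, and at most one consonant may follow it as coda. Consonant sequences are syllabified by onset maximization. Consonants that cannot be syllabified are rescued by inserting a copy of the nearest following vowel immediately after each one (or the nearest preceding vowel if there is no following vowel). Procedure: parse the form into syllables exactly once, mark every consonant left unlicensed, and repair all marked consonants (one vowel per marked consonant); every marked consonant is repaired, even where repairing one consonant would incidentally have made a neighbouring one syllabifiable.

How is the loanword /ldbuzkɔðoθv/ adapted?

ludubuzkɔðoθvo

Syllabifying with onset maximization leaves /l/, /d/, /v/ stranded (at most one coda consonant is licensed; onsets are limited to one consonant).
Inserting the epenthetic vowel yields /l/ → /lu/, /d/ → /du/, /v/ → /vo/.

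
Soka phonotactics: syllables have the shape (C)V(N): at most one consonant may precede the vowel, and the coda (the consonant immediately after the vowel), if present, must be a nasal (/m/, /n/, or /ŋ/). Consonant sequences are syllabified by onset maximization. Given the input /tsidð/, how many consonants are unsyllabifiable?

3

Syllabifying with onset maximization leaves /t/, /d/, /ð/ stranded (only a nasal (/m/, /n/, or /ŋ/) is licensed in coda position; onsets are limited to one consonant).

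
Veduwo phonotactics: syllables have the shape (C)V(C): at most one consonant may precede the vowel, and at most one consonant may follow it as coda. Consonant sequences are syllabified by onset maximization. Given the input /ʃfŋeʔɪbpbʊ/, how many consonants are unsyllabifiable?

Syllabifying with onset maximization leaves /ʃ/, /f/, /p/ stranded (at most one coda consonant is licensed; onsets are limited to one consonant).

3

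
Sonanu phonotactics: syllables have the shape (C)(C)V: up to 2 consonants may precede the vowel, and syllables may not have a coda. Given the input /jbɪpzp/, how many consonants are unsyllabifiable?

3

The consonants /p/, /z/, /p/ cannot be parsed into a legal (C)(C)V syllable (no codas are permitted; onsets may contain at most 2 consonants).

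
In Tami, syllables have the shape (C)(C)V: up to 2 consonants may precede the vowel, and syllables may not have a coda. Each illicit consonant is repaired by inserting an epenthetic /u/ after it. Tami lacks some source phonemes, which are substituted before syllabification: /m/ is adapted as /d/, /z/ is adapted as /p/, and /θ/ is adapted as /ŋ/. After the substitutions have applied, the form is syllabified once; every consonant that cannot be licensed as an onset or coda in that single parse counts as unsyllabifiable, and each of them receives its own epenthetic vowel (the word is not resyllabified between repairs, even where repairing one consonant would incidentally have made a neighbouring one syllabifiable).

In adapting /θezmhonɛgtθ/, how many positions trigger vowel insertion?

4

After substitution the input is /ŋepdhonɛgtŋ/.
The unsyllabifiable consonants are /p/, /g/, /t/, /ŋ/; each receives one epenthetic vowel.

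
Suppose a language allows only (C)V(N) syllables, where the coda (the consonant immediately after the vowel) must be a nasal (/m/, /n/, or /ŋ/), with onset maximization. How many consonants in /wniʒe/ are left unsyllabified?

Syllabifying with onset maximization leaves /w/ stranded (only a nasal (/m/, /n/, or /ŋ/) is licensed in coda position; onsets are limited to one consonant).

1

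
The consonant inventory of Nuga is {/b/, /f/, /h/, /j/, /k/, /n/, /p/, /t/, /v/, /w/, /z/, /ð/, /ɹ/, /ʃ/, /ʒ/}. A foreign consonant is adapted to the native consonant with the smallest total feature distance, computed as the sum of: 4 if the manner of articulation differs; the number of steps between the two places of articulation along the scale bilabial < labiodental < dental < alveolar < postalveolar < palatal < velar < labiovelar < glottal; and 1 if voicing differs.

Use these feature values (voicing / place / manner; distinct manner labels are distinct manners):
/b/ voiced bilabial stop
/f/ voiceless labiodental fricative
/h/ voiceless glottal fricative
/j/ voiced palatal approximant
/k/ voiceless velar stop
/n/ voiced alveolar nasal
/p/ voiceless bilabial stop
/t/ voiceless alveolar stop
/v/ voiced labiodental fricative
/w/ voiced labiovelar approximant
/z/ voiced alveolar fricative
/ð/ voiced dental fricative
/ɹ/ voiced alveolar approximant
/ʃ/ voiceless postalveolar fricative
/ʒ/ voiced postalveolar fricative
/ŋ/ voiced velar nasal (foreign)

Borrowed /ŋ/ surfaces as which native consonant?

n

/n/ is closest: same manner (nasal), place distance 3 (velar→alveolar), same voicing; total 3. Next closest is /j/ at distance 5.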